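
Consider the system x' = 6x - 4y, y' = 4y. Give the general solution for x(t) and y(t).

x(t) = -2K_1e^(4t) + K_2e^(6t), y(t) = -K_1e^(4t)

Coefficient matrix A = [[6, -4], [0, 4]].
Characteristic polynomial det(A - λI) = λ^2 - 10λ + 24 = 0.
Eigenvalues λ = 4, 6.
For λ=4: (A-λI) row 1 is [2, -4], so an eigenvector is (-2, -1).
For λ=6: (A-λI) row 1 is [0, -4], so an eigenvector is (1, 0).
General solution: K_1e^(4t)(-2,-1) + K_2e^(6t)(1,0).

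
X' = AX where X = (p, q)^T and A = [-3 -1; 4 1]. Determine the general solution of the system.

Coefficient matrix A = [[-3, -1], [4, 1]].
Characteristic polynomial det(A - λI) = λ^2 + 2λ + 1 = 0.
Single eigenvalue λ = -1 with algebraic multiplicity 2.
Eigenvector v = (1,-2); generalized eigenvector w with (A-λI)w=v is (-2,3).
General solution: e^(-t)[c_1·v + c_2·(t·v + w)].

p(t) = c_1e^(-t) + c_2te^(-t) - 2c_2e^(-t), q(t) = -2c_1e^(-t) - 2c_2te^(-t) + 3c_2e^(-t)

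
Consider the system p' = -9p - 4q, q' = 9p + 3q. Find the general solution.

p(t) = -2c_1e^(-3t) - 2c_2te^(-3t) + c_2e^(-3t), q(t) = 3c_1e^(-3t) + 3c_2te^(-3t) - c_2e^(-3t)

Coefficient matrix A = [[-9, -4], [9, 3]].
Characteristic polynomial det(A - λI) = λ^2 + 6λ + 9 = 0.
Single eigenvalue λ = -3 with algebraic multiplicity 2.
Eigenvector v = (-2,3); generalized eigenvector w with (A-λI)w=v is (1,-1).
General solution: e^(-3t)[c_1·v + c_2·(t·v + w)].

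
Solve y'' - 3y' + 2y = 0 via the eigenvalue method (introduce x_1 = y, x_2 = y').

Let x_1 = y, x_2 = y'. Then x_1' = x_2 and x_2' = -2x_1 + 3x_2.
A = [[0,1],[-2,3]]; det(A-λI) = λ^2 - 3λ + 2.
Eigenvalues λ = 2, 1 with eigenvectors (1,2), (1,1).

y(t) = C_1e^(2t) + C_2e^(t)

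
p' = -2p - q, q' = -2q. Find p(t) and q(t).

Coefficient matrix A = [[-2, -1], [0, -2]].
Characteristic polynomial det(A - λI) = λ^2 + 4λ + 4 = 0.
Single eigenvalue λ = -2 with algebraic multiplicity 2.
Eigenvector v = (1,0); generalized eigenvector w with (A-λI)w=v is (-2,-1).
General solution: e^(-2t)[C_1·v + C_2·(t·v + w)].

p(t) = C_1e^(-2t) + C_2te^(-2t) - 2C_2e^(-2t), q(t) = -C_2e^(-2t)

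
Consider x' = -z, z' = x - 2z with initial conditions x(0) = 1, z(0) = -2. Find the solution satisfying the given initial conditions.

x(t) = 3te^(-t) + e^(-t), z(t) = 3te^(-t) - 2e^(-t)

Coefficient matrix A = [[0, -1], [1, -2]].
Characteristic polynomial det(A - λI) = λ^2 + 2λ + 1 = 0.
Single eigenvalue λ = -1 with algebraic multiplicity 2.
Eigenvector v = (1,1); generalized eigenvector w with (A-λI)w=v is (-2,-3).
General solution: e^(-t)[C_1·v + C_2·(t·v + w)].
Applying x(0)=1, z(0)=-2 gives C_1=7, C_2=3.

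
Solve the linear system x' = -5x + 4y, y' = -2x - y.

x(t) = K_1e^(-3t)sin(2t) - K_1e^(-3t)cos(2t) - K_2e^(-3t)sin(2t) - K_2e^(-3t)cos(2t), y(t) = K_1e^(-3t)sin(2t) - K_2e^(-3t)cos(2t)

Coefficient matrix A = [[-5, 4], [-2, -1]].
Characteristic polynomial det(A - λI) = λ^2 + 6λ + 13 = 0.
Eigenvalues λ = -3 ± 2i (complex conjugate pair).
For λ=-3+2i: an eigenvector is (-1,0) - i(1,1) = (-1 - i, 0 - i).
A real fundamental pair from Re and Im of e^((-3+2i)t)v: X_1 = e^(-3t)(cos(2t)·(-1,0) + sin(2t)·(1,1)), X_2 = e^(-3t)(sin(2t)·(-1,0) - cos(2t)·(1,1)).
General solution: K_1X_1 + K_2X_2.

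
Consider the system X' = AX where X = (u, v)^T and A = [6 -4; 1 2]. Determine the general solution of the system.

u(t) = -2C_1e^(4t) - 2C_2te^(4t) + 3C_2e^(4t), v(t) = -C_1e^(4t) - C_2te^(4t) + 2C_2e^(4t)

Coefficient matrix A = [[6, -4], [1, 2]].
Characteristic polynomial det(A - λI) = λ^2 - 8λ + 16 = 0.
Single eigenvalue λ = 4 with algebraic multiplicity 2.
Eigenvector v = (-2,-1); generalized eigenvector w with (A-λI)w=v is (3,2).
General solution: e^(4t)[C_1·v + C_2·(t·v + w)].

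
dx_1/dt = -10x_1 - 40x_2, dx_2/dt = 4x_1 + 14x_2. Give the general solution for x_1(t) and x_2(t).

Coefficient matrix A = [[-10, -40], [4, 14]].
Characteristic polynomial det(A - λI) = λ^2 - 4λ + 20 = 0.
Eigenvalues λ = 2 ± 4i (complex conjugate pair).
For λ=2+4i: an eigenvector is (-1,0) - i(3,-1) = (-1 - 3i, 0 + i).
A real fundamental pair from Re and Im of e^((2+4i)t)v: X_1 = e^(2t)(cos(4t)·(-1,0) + sin(4t)·(3,-1)), X_2 = e^(2t)(sin(4t)·(-1,0) - cos(4t)·(3,-1)).
General solution: K_1X_1 + K_2X_2.

x_1(t) = 3K_1e^(2t)sin(4t) - K_1e^(2t)cos(4t) - K_2e^(2t)sin(4t) - 3K_2e^(2t)cos(4t), x_2(t) = -K_1e^(2t)sin(4t) + K_2e^(2t)cos(4t)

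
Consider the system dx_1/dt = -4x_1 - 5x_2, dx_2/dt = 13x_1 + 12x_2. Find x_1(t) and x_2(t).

x_1(t) = K_1e^(4t)sin(t) - 2K_1e^(4t)cos(t) - 2K_2e^(4t)sin(t) - K_2e^(4t)cos(t), x_2(t) = -2K_1e^(4t)sin(t) + 3K_1e^(4t)cos(t) + 3K_2e^(4t)sin(t) + 2K_2e^(4t)cos(t)

Coefficient matrix A = [[-4, -5], [13, 12]].
Characteristic polynomial det(A - λI) = λ^2 - 8λ + 17 = 0.
Eigenvalues λ = 4 ± i (complex conjugate pair).
For λ=4+i: an eigenvector is (-2,3) - i(1,-2) = (-2 - i, 3 + 2i).
A real fundamental pair from Re and Im of e^((4+i)t)v: X_1 = e^(4t)(cos(t)·(-2,3) + sin(t)·(1,-2)), X_2 = e^(4t)(sin(t)·(-2,3) - cos(t)·(1,-2)).
General solution: K_1X_1 + K_2X_2.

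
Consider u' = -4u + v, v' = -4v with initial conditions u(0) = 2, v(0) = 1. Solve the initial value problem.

Coefficient matrix A = [[-4, 1], [0, -4]].
Characteristic polynomial det(A - λI) = λ^2 + 8λ + 16 = 0.
Single eigenvalue λ = -4 with algebraic multiplicity 2.
Eigenvector v = (-1,0); generalized eigenvector w with (A-λI)w=v is (2,-1).
General solution: e^(-4t)[K_1·v + K_2·(t·v + w)].
Applying u(0)=2, v(0)=1 gives K_1=-4, K_2=-1.

u(t) = te^(-4t) + 2e^(-4t), v(t) = e^(-4t)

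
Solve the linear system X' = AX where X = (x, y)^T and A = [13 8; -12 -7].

Coefficient matrix A = [[13, 8], [-12, -7]].
Characteristic polynomial det(A - λI) = λ^2 - 6λ + 5 = 0.
Eigenvalues λ = 5, 1.
For λ=5: (A-λI) row 1 is [8, 8], so an eigenvector is (1, -1).
For λ=1: (A-λI) row 1 is [12, 8], so an eigenvector is (-2, 3).
General solution: K_1e^(5t)(1,-1) + K_2e^(t)(-2,3).

x(t) = K_1e^(5t) - 2K_2e^(t), y(t) = -K_1e^(5t) + 3K_2e^(t)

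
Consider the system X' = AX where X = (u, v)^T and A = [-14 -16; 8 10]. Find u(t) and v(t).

Coefficient matrix A = [[-14, -16], [8, 10]].
Characteristic polynomial det(A - λI) = λ^2 + 4λ - 12 = 0.
Eigenvalues λ = 2, -6.
For λ=2: (A-λI) row 1 is [-16, -16], so an eigenvector is (1, -1).
For λ=-6: (A-λI) row 1 is [-8, -16], so an eigenvector is (-2, 1).
General solution: c_1e^(2t)(1,-1) + c_2e^(-6t)(-2,1).

u(t) = c_1e^(2t) - 2c_2e^(-6t), v(t) = -c_1e^(2t) + c_2e^(-6t)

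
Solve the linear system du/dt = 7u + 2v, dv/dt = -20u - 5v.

Coefficient matrix A = [[7, 2], [-20, -5]].
Characteristic polynomial det(A - λI) = λ^2 - 2λ + 5 = 0.
Eigenvalues λ = 1 ± 2i (complex conjugate pair).
For λ=1+2i: an eigenvector is (0,1) - i(1,-3) = (0 - i, 1 + 3i).
A real fundamental pair from Re and Im of e^((1+2i)t)v: X_1 = e^(t)(cos(2t)·(0,1) + sin(2t)·(1,-3)), X_2 = e^(t)(sin(2t)·(0,1) - cos(2t)·(1,-3)).
General solution: K_1X_1 + K_2X_2.

u(t) = K_1e^(t)sin(2t) - K_2e^(t)cos(2t), v(t) = -3K_1e^(t)sin(2t) + K_1e^(t)cos(2t) + K_2e^(t)sin(2t) + 3K_2e^(t)cos(2t)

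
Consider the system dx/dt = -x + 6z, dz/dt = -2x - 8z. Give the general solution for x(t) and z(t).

x(t) = -3C_1e^(-5t) - 2C_2e^(-4t), z(t) = 2C_1e^(-5t) + C_2e^(-4t)

Coefficient matrix A = [[-1, 6], [-2, -8]].
Characteristic polynomial det(A - λI) = λ^2 + 9λ + 20 = 0.
Eigenvalues λ = -5, -4.
For λ=-5: (A-λI) row 1 is [4, 6], so an eigenvector is (-3, 2).
For λ=-4: (A-λI) row 1 is [3, 6], so an eigenvector is (-2, 1).
General solution: C_1e^(-5t)(-3,2) + C_2e^(-4t)(-2,1).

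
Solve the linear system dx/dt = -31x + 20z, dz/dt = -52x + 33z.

Coefficient matrix A = [[-31, 20], [-52, 33]].
Characteristic polynomial det(A - λI) = λ^2 - 2λ + 17 = 0.
Eigenvalues λ = 1 ± 4i (complex conjugate pair).
For λ=1+4i: an eigenvector is (1,2) - i(2,3) = (1 - 2i, 2 - 3i).
A real fundamental pair from Re and Im of e^((1+4i)t)v: X_1 = e^(t)(cos(4t)·(1,2) + sin(4t)·(2,3)), X_2 = e^(t)(sin(4t)·(1,2) - cos(4t)·(2,3)).
General solution: K_1X_1 + K_2X_2.

x(t) = 2K_1e^(t)sin(4t) + K_1e^(t)cos(4t) + K_2e^(t)sin(4t) - 2K_2e^(t)cos(4t), z(t) = 3K_1e^(t)sin(4t) + 2K_1e^(t)cos(4t) + 2K_2e^(t)sin(4t) - 3K_2e^(t)cos(4t)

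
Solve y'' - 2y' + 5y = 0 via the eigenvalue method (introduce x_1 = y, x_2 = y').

y(t) = C_1e^(t)cos(2t) + C_2e^(t)sin(2t)

Let x_1 = y, x_2 = y'. Then x_1' = x_2 and x_2' = -5x_1 + 2x_2.
A = [[0,1],[-5,2]]; det(A-λI) = λ^2 - 2λ + 5.
Eigenvalues λ = 1 ± 2i.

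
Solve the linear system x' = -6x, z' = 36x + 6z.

x(t) = -C_2e^(-6t), z(t) = -C_1e^(6t) + 3C_2e^(-6t)

Coefficient matrix A = [[-6, 0], [36, 6]].
Characteristic polynomial det(A - λI) = λ^2 - 36 = 0.
Eigenvalues λ = 6, -6.
For λ=6: (A-λI) row 1 is [-12, 0], so an eigenvector is (0, -1).
For λ=-6: (A-λI) row 2 is [36, 12], so an eigenvector is (-1, 3).
General solution: C_1e^(6t)(0,-1) + C_2e^(-6t)(-1,3).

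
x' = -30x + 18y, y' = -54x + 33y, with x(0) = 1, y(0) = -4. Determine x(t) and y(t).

Coefficient matrix A = [[-30, 18], [-54, 33]].
Characteristic polynomial det(A - λI) = λ^2 - 3λ - 18 = 0.
Eigenvalues λ = -3, 6.
For λ=-3: (A-λI) row 1 is [-27, 18], so an eigenvector is (2, 3).
For λ=6: (A-λI) row 1 is [-36, 18], so an eigenvector is (1, 2).
General solution: C_1e^(-3t)(2,3) + C_2e^(6t)(1,2).
Applying x(0)=1, y(0)=-4 gives C_1=6, C_2=-11.

x(t) = -11e^(6t) + 12e^(-3t), y(t) = -22e^(6t) + 18e^(-3t)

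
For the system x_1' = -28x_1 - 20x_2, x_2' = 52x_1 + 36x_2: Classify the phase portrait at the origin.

A = [[-28,-20],[52,36]]; det(A-λI) = λ^2 - 8λ + 32.
λ = 4 ± 4i: positive real part.

unstable spiral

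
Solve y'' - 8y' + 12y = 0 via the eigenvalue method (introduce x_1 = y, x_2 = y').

y(t) = K_1e^(2t) + K_2e^(6t)

Let x_1 = y, x_2 = y'. Then x_1' = x_2 and x_2' = -12x_1 + 8x_2.
A = [[0,1],[-12,8]]; det(A-λI) = λ^2 - 8λ + 12.
Eigenvalues λ = 2, 6 with eigenvectors (1,2), (1,6).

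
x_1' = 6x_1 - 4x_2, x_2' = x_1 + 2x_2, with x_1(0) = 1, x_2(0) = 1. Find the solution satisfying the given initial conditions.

x_1(t) = -2te^(4t) + e^(4t), x_2(t) = -te^(4t) + e^(4t)

Coefficient matrix A = [[6, -4], [1, 2]].
Characteristic polynomial det(A - λI) = λ^2 - 8λ + 16 = 0.
Single eigenvalue λ = 4 with algebraic multiplicity 2.
Eigenvector v = (-2,-1); generalized eigenvector w with (A-λI)w=v is (-3,-1).
General solution: e^(4t)[c_1·v + c_2·(t·v + w)].
Applying x_1(0)=1, x_2(0)=1 gives c_1=-2, c_2=1.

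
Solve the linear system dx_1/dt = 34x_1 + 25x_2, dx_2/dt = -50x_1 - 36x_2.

x_1(t) = 2c_1e^(-t)sin(5t) + c_1e^(-t)cos(5t) + c_2e^(-t)sin(5t) - 2c_2e^(-t)cos(5t), x_2(t) = -3c_1e^(-t)sin(5t) - c_1e^(-t)cos(5t) - c_2e^(-t)sin(5t) + 3c_2e^(-t)cos(5t)

Coefficient matrix A = [[34, 25], [-50, -36]].
Characteristic polynomial det(A - λI) = λ^2 + 2λ + 26 = 0.
Eigenvalues λ = -1 ± 5i (complex conjugate pair).
For λ=-1+5i: an eigenvector is (1,-1) - i(2,-3) = (1 - 2i, -1 + 3i).
A real fundamental pair from Re and Im of e^((-1+5i)t)v: X_1 = e^(-t)(cos(5t)·(1,-1) + sin(5t)·(2,-3)), X_2 = e^(-t)(sin(5t)·(1,-1) - cos(5t)·(2,-3)).
General solution: c_1X_1 + c_2X_2.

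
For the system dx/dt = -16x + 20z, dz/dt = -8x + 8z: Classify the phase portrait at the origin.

A = [[-16,20],[-8,8]]; det(A-λI) = λ^2 + 8λ + 32.
λ = -4 ± 4i: negative real part.

stable spiral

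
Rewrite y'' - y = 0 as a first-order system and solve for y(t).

y(t) = c_1e^(-t) + c_2e^(t)

Let x_1 = y, x_2 = y'. Then x_1' = x_2 and x_2' = x_1.
A = [[0,1],[1,0]]; det(A-λI) = λ^2 - 1.
Eigenvalues λ = -1, 1 with eigenvectors (1,-1), (1,1).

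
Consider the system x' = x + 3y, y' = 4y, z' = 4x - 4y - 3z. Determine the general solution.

Coefficient matrix A = [[1, 3, 0], [0, 4, 0], [4, -4, -3]].
det(A - λI) = 0 gives eigenvalues λ = -3, 4, 1.
For λ=-3: eigenvector (0,0,-1).
For λ=4: eigenvector (1,1,0).
For λ=1: eigenvector (1,0,1).
General solution: K_1e^(-3t)(0,0,-1) + K_2e^(4t)(1,1,0) + K_3e^(t)(1,0,1).

x(t) = K_2e^(4t) + K_3e^(t), y(t) = K_2e^(4t), z(t) = -K_1e^(-3t) + K_3e^(t)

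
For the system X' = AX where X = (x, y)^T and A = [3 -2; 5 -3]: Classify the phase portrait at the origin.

A = [[3,-2],[5,-3]]; det(A-λI) = λ^2 + 1.
λ = 0 ± i: zero real part.

center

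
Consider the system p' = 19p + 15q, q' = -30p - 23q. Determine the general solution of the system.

Coefficient matrix A = [[19, 15], [-30, -23]].
Characteristic polynomial det(A - λI) = λ^2 + 4λ + 13 = 0.
Eigenvalues λ = -2 ± 3i (complex conjugate pair).
For λ=-2+3i: an eigenvector is (-2,3) - i(1,-1) = (-2 - i, 3 + i).
A real fundamental pair from Re and Im of e^((-2+3i)t)v: X_1 = e^(-2t)(cos(3t)·(-2,3) + sin(3t)·(1,-1)), X_2 = e^(-2t)(sin(3t)·(-2,3) - cos(3t)·(1,-1)).
General solution: c_1X_1 + c_2X_2.

p(t) = c_1e^(-2t)sin(3t) - 2c_1e^(-2t)cos(3t) - 2c_2e^(-2t)sin(3t) - c_2e^(-2t)cos(3t), q(t) = -c_1e^(-2t)sin(3t) + 3c_1e^(-2t)cos(3t) + 3c_2e^(-2t)sin(3t) + c_2e^(-2t)cos(3t)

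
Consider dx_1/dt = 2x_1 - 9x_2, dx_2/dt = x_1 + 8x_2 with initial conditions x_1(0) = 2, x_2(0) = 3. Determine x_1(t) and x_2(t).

x_1(t) = -33te^(5t) + 2e^(5t), x_2(t) = 11te^(5t) + 3e^(5t)

Coefficient matrix A = [[2, -9], [1, 8]].
Characteristic polynomial det(A - λI) = λ^2 - 10λ + 25 = 0.
Single eigenvalue λ = 5 with algebraic multiplicity 2.
Eigenvector v = (-3,1); generalized eigenvector w with (A-λI)w=v is (1,0).
General solution: e^(5t)[c_1·v + c_2·(t·v + w)].
Applying x_1(0)=2, x_2(0)=3 gives c_1=3, c_2=11.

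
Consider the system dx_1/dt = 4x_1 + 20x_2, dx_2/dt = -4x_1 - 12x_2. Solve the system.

x_1(t) = c_1e^(-4t)sin(4t) - 2c_1e^(-4t)cos(4t) - 2c_2e^(-4t)sin(4t) - c_2e^(-4t)cos(4t), x_2(t) = c_1e^(-4t)cos(4t) + c_2e^(-4t)sin(4t)

Coefficient matrix A = [[4, 20], [-4, -12]].
Characteristic polynomial det(A - λI) = λ^2 + 8λ + 32 = 0.
Eigenvalues λ = -4 ± 4i (complex conjugate pair).
For λ=-4+4i: an eigenvector is (-2,1) - i(1,0) = (-2 - i, 1).
A real fundamental pair from Re and Im of e^((-4+4i)t)v: X_1 = e^(-4t)(cos(4t)·(-2,1) + sin(4t)·(1,0)), X_2 = e^(-4t)(sin(4t)·(-2,1) - cos(4t)·(1,0)).
General solution: c_1X_1 + c_2X_2.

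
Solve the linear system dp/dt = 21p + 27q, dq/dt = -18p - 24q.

p(t) = c_1e^(-6t) - 3c_2e^(3t), q(t) = -c_1e^(-6t) + 2c_2e^(3t)

Coefficient matrix A = [[21, 27], [-18, -24]].
Characteristic polynomial det(A - λI) = λ^2 + 3λ - 18 = 0.
Eigenvalues λ = -6, 3.
For λ=-6: (A-λI) row 1 is [27, 27], so an eigenvector is (1, -1).
For λ=3: (A-λI) row 1 is [18, 27], so an eigenvector is (-3, 2).
General solution: c_1e^(-6t)(1,-1) + c_2e^(3t)(-3,2).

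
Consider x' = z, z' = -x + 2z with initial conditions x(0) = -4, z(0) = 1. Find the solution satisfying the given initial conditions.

x(t) = 5te^(t) - 4e^(t), z(t) = 5te^(t) + e^(t)

Coefficient matrix A = [[0, 1], [-1, 2]].
Characteristic polynomial det(A - λI) = λ^2 - 2λ + 1 = 0.
Single eigenvalue λ = 1 with algebraic multiplicity 2.
Eigenvector v = (1,1); generalized eigenvector w with (A-λI)w=v is (-1,0).
General solution: e^(t)[C_1·v + C_2·(t·v + w)].
Applying x(0)=-4, z(0)=1 gives C_1=1, C_2=5.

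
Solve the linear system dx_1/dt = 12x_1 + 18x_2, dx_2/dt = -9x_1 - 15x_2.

Coefficient matrix A = [[12, 18], [-9, -15]].
Characteristic polynomial det(A - λI) = λ^2 + 3λ - 18 = 0.
Eigenvalues λ = -6, 3.
For λ=-6: (A-λI) row 1 is [18, 18], so an eigenvector is (1, -1).
For λ=3: (A-λI) row 1 is [9, 18], so an eigenvector is (-2, 1).
General solution: C_1e^(-6t)(1,-1) + C_2e^(3t)(-2,1).

x_1(t) = C_1e^(-6t) - 2C_2e^(3t), x_2(t) = -C_1e^(-6t) + C_2e^(3t)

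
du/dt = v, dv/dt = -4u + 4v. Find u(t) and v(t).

Coefficient matrix A = [[0, 1], [-4, 4]].
Characteristic polynomial det(A - λI) = λ^2 - 4λ + 4 = 0.
Single eigenvalue λ = 2 with algebraic multiplicity 2.
Eigenvector v = (1,2); generalized eigenvector w with (A-λI)w=v is (0,1).
General solution: e^(2t)[C_1·v + C_2·(t·v + w)].

u(t) = C_1e^(2t) + C_2te^(2t), v(t) = 2C_1e^(2t) + 2C_2te^(2t) + C_2e^(2t)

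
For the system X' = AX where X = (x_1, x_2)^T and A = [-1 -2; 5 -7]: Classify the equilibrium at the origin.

A = [[-1,-2],[5,-7]]; det(A-λI) = λ^2 + 8λ + 17.
λ = -4 ± i: negative real part.

stable spiral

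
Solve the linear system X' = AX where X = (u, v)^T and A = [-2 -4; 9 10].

Coefficient matrix A = [[-2, -4], [9, 10]].
Characteristic polynomial det(A - λI) = λ^2 - 8λ + 16 = 0.
Single eigenvalue λ = 4 with algebraic multiplicity 2.
Eigenvector v = (2,-3); generalized eigenvector w with (A-λI)w=v is (-1,1).
General solution: e^(4t)[K_1·v + K_2·(t·v + w)].

u(t) = 2K_1e^(4t) + 2K_2te^(4t) - K_2e^(4t), v(t) = -3K_1e^(4t) - 3K_2te^(4t) + K_2e^(4t)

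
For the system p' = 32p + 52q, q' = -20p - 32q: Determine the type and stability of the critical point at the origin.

center

A = [[32,52],[-20,-32]]; det(A-λI) = λ^2 + 16.
λ = 0 ± 4i: zero real part.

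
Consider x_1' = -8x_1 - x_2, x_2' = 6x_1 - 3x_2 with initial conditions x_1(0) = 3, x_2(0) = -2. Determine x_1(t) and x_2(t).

x_1(t) = -4e^(-5t) + 7e^(-6t), x_2(t) = 12e^(-5t) - 14e^(-6t)

Coefficient matrix A = [[-8, -1], [6, -3]].
Characteristic polynomial det(A - λI) = λ^2 + 11λ + 30 = 0.
Eigenvalues λ = -6, -5.
For λ=-6: (A-λI) row 1 is [-2, -1], so an eigenvector is (1, -2).
For λ=-5: (A-λI) row 1 is [-3, -1], so an eigenvector is (1, -3).
General solution: C_1e^(-6t)(1,-2) + C_2e^(-5t)(1,-3).
Applying x_1(0)=3, x_2(0)=-2 gives C_1=7, C_2=-4.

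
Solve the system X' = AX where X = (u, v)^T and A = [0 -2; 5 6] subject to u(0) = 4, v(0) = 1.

Coefficient matrix A = [[0, -2], [5, 6]].
Characteristic polynomial det(A - λI) = λ^2 - 6λ + 10 = 0.
Eigenvalues λ = 3 ± i (complex conjugate pair).
For λ=3+i: an eigenvector is (-1,1) - i(1,-2) = (-1 - i, 1 + 2i).
A real fundamental pair from Re and Im of e^((3+i)t)v: X_1 = e^(3t)(cos(t)·(-1,1) + sin(t)·(1,-2)), X_2 = e^(3t)(sin(t)·(-1,1) - cos(t)·(1,-2)).
General solution: c_1X_1 + c_2X_2.
Applying u(0)=4, v(0)=1 gives c_1=-9, c_2=5.

u(t) = -14e^(3t)sin(t) + 4e^(3t)cos(t), v(t) = 23e^(3t)sin(t) + e^(3t)cos(t)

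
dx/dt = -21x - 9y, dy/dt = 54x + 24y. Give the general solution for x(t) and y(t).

x(t) = K_1e^(6t) - K_2e^(-3t), y(t) = -3K_1e^(6t) + 2K_2e^(-3t)

Coefficient matrix A = [[-21, -9], [54, 24]].
Characteristic polynomial det(A - λI) = λ^2 - 3λ - 18 = 0.
Eigenvalues λ = 6, -3.
For λ=6: (A-λI) row 1 is [-27, -9], so an eigenvector is (1, -3).
For λ=-3: (A-λI) row 1 is [-18, -9], so an eigenvector is (-1, 2).
General solution: K_1e^(6t)(1,-3) + K_2e^(-3t)(-1,2).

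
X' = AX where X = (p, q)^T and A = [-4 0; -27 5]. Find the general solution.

Coefficient matrix A = [[-4, 0], [-27, 5]].
Characteristic polynomial det(A - λI) = λ^2 - λ - 20 = 0.
Eigenvalues λ = 5, -4.
For λ=5: (A-λI) row 1 is [-9, 0], so an eigenvector is (0, -1).
For λ=-4: (A-λI) row 2 is [-27, 9], so an eigenvector is (-1, -3).
General solution: K_1e^(5t)(0,-1) + K_2e^(-4t)(-1,-3).

p(t) = -K_2e^(-4t), q(t) = -K_1e^(5t) - 3K_2e^(-4t)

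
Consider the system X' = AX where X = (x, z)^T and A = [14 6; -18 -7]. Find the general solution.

Coefficient matrix A = [[14, 6], [-18, -7]].
Characteristic polynomial det(A - λI) = λ^2 - 7λ + 10 = 0.
Eigenvalues λ = 2, 5.
For λ=2: (A-λI) row 1 is [12, 6], so an eigenvector is (-1, 2).
For λ=5: (A-λI) row 1 is [9, 6], so an eigenvector is (2, -3).
General solution: K_1e^(2t)(-1,2) + K_2e^(5t)(2,-3).

x(t) = -K_1e^(2t) + 2K_2e^(5t), z(t) = 2K_1e^(2t) - 3K_2e^(5t)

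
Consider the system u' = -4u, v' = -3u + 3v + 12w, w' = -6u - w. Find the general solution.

u(t) = C_3e^(-4t), v(t) = -3C_1e^(-t) + C_2e^(3t) - 3C_3e^(-4t), w(t) = C_1e^(-t) + 2C_3e^(-4t)

Coefficient matrix A = [[-4, 0, 0], [-3, 3, 12], [-6, 0, -1]].
det(A - λI) = 0 gives eigenvalues λ = -1, 3, -4.
For λ=-1: eigenvector (0,-3,1).
For λ=3: eigenvector (0,1,0).
For λ=-4: eigenvector (1,-3,2).
General solution: C_1e^(-t)(0,-3,1) + C_2e^(3t)(0,1,0) + C_3e^(-4t)(1,-3,2).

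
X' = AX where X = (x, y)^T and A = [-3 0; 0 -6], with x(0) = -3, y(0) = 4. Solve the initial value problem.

x(t) = -3e^(-3t), y(t) = 4e^(-6t)

Coefficient matrix A = [[-3, 0], [0, -6]].
Characteristic polynomial det(A - λI) = λ^2 + 9λ + 18 = 0.
Eigenvalues λ = -6, -3.
For λ=-6: (A-λI) row 1 is [3, 0], so an eigenvector is (0, 1).
For λ=-3: (A-λI) row 2 is [0, -3], so an eigenvector is (-1, 0).
General solution: c_1e^(-6t)(0,1) + c_2e^(-3t)(-1,0).
Applying x(0)=-3, y(0)=4 gives c_1=4, c_2=3.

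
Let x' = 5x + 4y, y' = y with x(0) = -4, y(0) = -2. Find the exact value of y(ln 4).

A = [[5,4],[0,1]]; eigenvalues λ = 1, 5.
Eigenvectors: (-1,1) for λ=1, (1,0) for λ=5.
From the initial condition, c_1 = -2, c_2 = -6.
y(ln 4) = (-2)(4^1)(1) + (-6)(4^5)(0) = -8.

-8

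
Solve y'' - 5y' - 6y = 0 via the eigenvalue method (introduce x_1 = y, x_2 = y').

Let x_1 = y, x_2 = y'. Then x_1' = x_2 and x_2' = 6x_1 + 5x_2.
A = [[0,1],[6,5]]; det(A-λI) = λ^2 - 5λ - 6.
Eigenvalues λ = -1, 6 with eigenvectors (1,-1), (1,6).

y(t) = C_1e^(-t) + C_2e^(6t)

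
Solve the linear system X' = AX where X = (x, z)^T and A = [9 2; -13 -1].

x(t) = K_1e^(4t)sin(t) + K_1e^(4t)cos(t) + K_2e^(4t)sin(t) - K_2e^(4t)cos(t), z(t) = -3K_1e^(4t)sin(t) - 2K_1e^(4t)cos(t) - 2K_2e^(4t)sin(t) + 3K_2e^(4t)cos(t)

Coefficient matrix A = [[9, 2], [-13, -1]].
Characteristic polynomial det(A - λI) = λ^2 - 8λ + 17 = 0.
Eigenvalues λ = 4 ± i (complex conjugate pair).
For λ=4+i: an eigenvector is (1,-2) - i(1,-3) = (1 - i, -2 + 3i).
A real fundamental pair from Re and Im of e^((4+i)t)v: X_1 = e^(4t)(cos(t)·(1,-2) + sin(t)·(1,-3)), X_2 = e^(4t)(sin(t)·(1,-2) - cos(t)·(1,-3)).
General solution: K_1X_1 + K_2X_2.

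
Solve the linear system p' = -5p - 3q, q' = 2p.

p(t) = 3C_1e^(-3t) + C_2e^(-2t), q(t) = -2C_1e^(-3t) - C_2e^(-2t)

Coefficient matrix A = [[-5, -3], [2, 0]].
Characteristic polynomial det(A - λI) = λ^2 + 5λ + 6 = 0.
Eigenvalues λ = -3, -2.
For λ=-3: (A-λI) row 1 is [-2, -3], so an eigenvector is (3, -2).
For λ=-2: (A-λI) row 1 is [-3, -3], so an eigenvector is (1, -1).
General solution: C_1e^(-3t)(3,-2) + C_2e^(-2t)(1,-1).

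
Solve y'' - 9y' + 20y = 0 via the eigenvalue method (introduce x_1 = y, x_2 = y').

y(t) = c_1e^(5t) + c_2e^(4t)

Let x_1 = y, x_2 = y'. Then x_1' = x_2 and x_2' = -20x_1 + 9x_2.
A = [[0,1],[-20,9]]; det(A-λI) = λ^2 - 9λ + 20.
Eigenvalues λ = 5, 4 with eigenvectors (1,5), (1,4).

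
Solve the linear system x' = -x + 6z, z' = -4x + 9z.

Coefficient matrix A = [[-1, 6], [-4, 9]].
Characteristic polynomial det(A - λI) = λ^2 - 8λ + 15 = 0.
Eigenvalues λ = 5, 3.
For λ=5: (A-λI) row 1 is [-6, 6], so an eigenvector is (-1, -1).
For λ=3: (A-λI) row 1 is [-4, 6], so an eigenvector is (-3, -2).
General solution: K_1e^(5t)(-1,-1) + K_2e^(3t)(-3,-2).

x(t) = -K_1e^(5t) - 3K_2e^(3t), z(t) = -K_1e^(5t) - 2K_2e^(3t)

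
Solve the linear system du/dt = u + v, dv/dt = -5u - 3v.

u(t) = -C_1e^(-t)cos(t) - C_2e^(-t)sin(t), v(t) = C_1e^(-t)sin(t) + 2C_1e^(-t)cos(t) + 2C_2e^(-t)sin(t) - C_2e^(-t)cos(t)

Coefficient matrix A = [[1, 1], [-5, -3]].
Characteristic polynomial det(A - λI) = λ^2 + 2λ + 2 = 0.
Eigenvalues λ = -1 ± i (complex conjugate pair).
For λ=-1+i: an eigenvector is (-1,2) - i(0,1) = (-1, 2 - i).
A real fundamental pair from Re and Im of e^((-1+i)t)v: X_1 = e^(-t)(cos(t)·(-1,2) + sin(t)·(0,1)), X_2 = e^(-t)(sin(t)·(-1,2) - cos(t)·(0,1)).
General solution: C_1X_1 + C_2X_2.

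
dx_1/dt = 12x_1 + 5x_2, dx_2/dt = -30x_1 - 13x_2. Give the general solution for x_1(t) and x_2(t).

Coefficient matrix A = [[12, 5], [-30, -13]].
Characteristic polynomial det(A - λI) = λ^2 + λ - 6 = 0.
Eigenvalues λ = 2, -3.
For λ=2: (A-λI) row 1 is [10, 5], so an eigenvector is (1, -2).
For λ=-3: (A-λI) row 1 is [15, 5], so an eigenvector is (-1, 3).
General solution: c_1e^(2t)(1,-2) + c_2e^(-3t)(-1,3).

x_1(t) = c_1e^(2t) - c_2e^(-3t), x_2(t) = -2c_1e^(2t) + 3c_2e^(-3t)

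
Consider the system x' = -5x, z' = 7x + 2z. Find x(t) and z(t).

Coefficient matrix A = [[-5, 0], [7, 2]].
Characteristic polynomial det(A - λI) = λ^2 + 3λ - 10 = 0.
Eigenvalues λ = 2, -5.
For λ=2: (A-λI) row 1 is [-7, 0], so an eigenvector is (0, -1).
For λ=-5: (A-λI) row 2 is [7, 7], so an eigenvector is (1, -1).
General solution: C_1e^(2t)(0,-1) + C_2e^(-5t)(1,-1).

x(t) = C_2e^(-5t), z(t) = -C_1e^(2t) - C_2e^(-5t)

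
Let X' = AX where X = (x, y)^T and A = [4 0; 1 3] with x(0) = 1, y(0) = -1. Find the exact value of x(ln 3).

81

A = [[4,0],[1,3]]; eigenvalues λ = 3, 4.
Eigenvectors: (0,1) for λ=3, (-1,-1) for λ=4.
From the initial condition, c_1 = -2, c_2 = -1.
x(ln 3) = (-2)(3^3)(0) + (-1)(3^4)(-1) = 81.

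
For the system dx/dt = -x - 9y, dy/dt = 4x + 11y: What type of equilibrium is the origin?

unstable improper node

A = [[-1,-9],[4,11]]; det(A-λI) = λ^2 - 10λ + 25.
repeated λ = 5 with a single eigenvector.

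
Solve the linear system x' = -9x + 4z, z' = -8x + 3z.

x(t) = -c_1e^(-5t) - c_2e^(-t), z(t) = -c_1e^(-5t) - 2c_2e^(-t)

Coefficient matrix A = [[-9, 4], [-8, 3]].
Characteristic polynomial det(A - λI) = λ^2 + 6λ + 5 = 0.
Eigenvalues λ = -5, -1.
For λ=-5: (A-λI) row 1 is [-4, 4], so an eigenvector is (-1, -1).
For λ=-1: (A-λI) row 1 is [-8, 4], so an eigenvector is (-1, -2).
General solution: c_1e^(-5t)(-1,-1) + c_2e^(-t)(-1,-2).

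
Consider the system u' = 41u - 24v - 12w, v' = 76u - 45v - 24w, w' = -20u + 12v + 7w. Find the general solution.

u(t) = -3C_1e^(t) - 6C_2e^(3t) - 2C_3e^(-t), v(t) = -6C_1e^(t) - 11C_2e^(3t) - 4C_3e^(-t), w(t) = 2C_1e^(t) + 3C_2e^(3t) + C_3e^(-t)

Coefficient matrix A = [[41, -24, -12], [76, -45, -24], [-20, 12, 7]].
det(A - λI) = 0 gives eigenvalues λ = 1, 3, -1.
For λ=1: eigenvector (-3,-6,2).
For λ=3: eigenvector (-6,-11,3).
For λ=-1: eigenvector (-2,-4,1).
General solution: C_1e^(t)(-3,-6,2) + C_2e^(3t)(-6,-11,3) + C_3e^(-t)(-2,-4,1).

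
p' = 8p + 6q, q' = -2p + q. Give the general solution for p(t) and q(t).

Coefficient matrix A = [[8, 6], [-2, 1]].
Characteristic polynomial det(A - λI) = λ^2 - 9λ + 20 = 0.
Eigenvalues λ = 4, 5.
For λ=4: (A-λI) row 1 is [4, 6], so an eigenvector is (3, -2).
For λ=5: (A-λI) row 1 is [3, 6], so an eigenvector is (-2, 1).
General solution: K_1e^(4t)(3,-2) + K_2e^(5t)(-2,1).

p(t) = 3K_1e^(4t) - 2K_2e^(5t), q(t) = -2K_1e^(4t) + K_2e^(5t)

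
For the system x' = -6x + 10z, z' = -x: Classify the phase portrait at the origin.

A = [[-6,10],[-1,0]]; det(A-λI) = λ^2 + 6λ + 10.
λ = -3 ± i: negative real part.

stable spiral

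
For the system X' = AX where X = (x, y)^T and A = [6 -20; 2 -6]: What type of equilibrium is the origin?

A = [[6,-20],[2,-6]]; det(A-λI) = λ^2 + 4.
λ = 0 ± 2i: zero real part.

center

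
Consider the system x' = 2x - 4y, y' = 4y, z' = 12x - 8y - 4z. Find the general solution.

Coefficient matrix A = [[2, -4, 0], [0, 4, 0], [12, -8, -4]].
det(A - λI) = 0 gives eigenvalues λ = -4, 4, 2.
For λ=-4: eigenvector (0,0,1).
For λ=4: eigenvector (-2,1,-4).
For λ=2: eigenvector (1,0,2).
General solution: C_1e^(-4t)(0,0,1) + C_2e^(4t)(-2,1,-4) + C_3e^(2t)(1,0,2).

x(t) = -2C_2e^(4t) + C_3e^(2t), y(t) = C_2e^(4t), z(t) = C_1e^(-4t) - 4C_2e^(4t) + 2C_3e^(2t)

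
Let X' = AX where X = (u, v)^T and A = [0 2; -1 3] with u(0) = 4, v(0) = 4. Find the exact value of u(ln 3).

A = [[0,2],[-1,3]]; eigenvalues λ = 1, 2.
Eigenvectors: (2,1) for λ=1, (-1,-1) for λ=2.
From the initial condition, c_1 = 0, c_2 = -4.
u(ln 3) = (0)(3^1)(2) + (-4)(3^2)(-1) = 36.

36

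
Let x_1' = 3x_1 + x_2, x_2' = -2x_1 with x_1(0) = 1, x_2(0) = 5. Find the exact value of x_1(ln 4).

A = [[3,1],[-2,0]]; eigenvalues λ = 2, 1.
Eigenvectors: (-1,1) for λ=2, (1,-2) for λ=1.
From the initial condition, c_1 = -7, c_2 = -6.
x_1(ln 4) = (-7)(4^2)(-1) + (-6)(4^1)(1) = 88.

88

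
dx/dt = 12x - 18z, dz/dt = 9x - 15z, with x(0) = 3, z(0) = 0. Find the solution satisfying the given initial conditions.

Coefficient matrix A = [[12, -18], [9, -15]].
Characteristic polynomial det(A - λI) = λ^2 + 3λ - 18 = 0.
Eigenvalues λ = -6, 3.
For λ=-6: (A-λI) row 1 is [18, -18], so an eigenvector is (1, 1).
For λ=3: (A-λI) row 1 is [9, -18], so an eigenvector is (-2, -1).
General solution: C_1e^(-6t)(1,1) + C_2e^(3t)(-2,-1).
Applying x(0)=3, z(0)=0 gives C_1=-3, C_2=-3.

x(t) = 6e^(3t) - 3e^(-6t), z(t) = 3e^(3t) - 3e^(-6t)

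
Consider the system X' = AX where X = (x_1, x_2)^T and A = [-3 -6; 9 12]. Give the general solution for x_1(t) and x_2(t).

Coefficient matrix A = [[-3, -6], [9, 12]].
Characteristic polynomial det(A - λI) = λ^2 - 9λ + 18 = 0.
Eigenvalues λ = 6, 3.
For λ=6: (A-λI) row 1 is [-9, -6], so an eigenvector is (2, -3).
For λ=3: (A-λI) row 1 is [-6, -6], so an eigenvector is (1, -1).
General solution: C_1e^(6t)(2,-3) + C_2e^(3t)(1,-1).

x_1(t) = 2C_1e^(6t) + C_2e^(3t), x_2(t) = -3C_1e^(6t) - C_2e^(3t)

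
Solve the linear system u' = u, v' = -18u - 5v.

Coefficient matrix A = [[1, 0], [-18, -5]].
Characteristic polynomial det(A - λI) = λ^2 + 4λ - 5 = 0.
Eigenvalues λ = 1, -5.
For λ=1: (A-λI) row 2 is [-18, -6], so an eigenvector is (-1, 3).
For λ=-5: (A-λI) row 1 is [6, 0], so an eigenvector is (0, -1).
General solution: K_1e^(t)(-1,3) + K_2e^(-5t)(0,-1).

u(t) = -K_1e^(t), v(t) = 3K_1e^(t) - K_2e^(-5t)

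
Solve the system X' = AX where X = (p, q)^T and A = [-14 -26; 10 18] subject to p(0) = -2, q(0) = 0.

Coefficient matrix A = [[-14, -26], [10, 18]].
Characteristic polynomial det(A - λI) = λ^2 - 4λ + 8 = 0.
Eigenvalues λ = 2 ± 2i (complex conjugate pair).
For λ=2+2i: an eigenvector is (-3,2) - i(-2,1) = (-3 + 2i, 2 - i).
A real fundamental pair from Re and Im of e^((2+2i)t)v: X_1 = e^(2t)(cos(2t)·(-3,2) + sin(2t)·(-2,1)), X_2 = e^(2t)(sin(2t)·(-3,2) - cos(2t)·(-2,1)).
General solution: K_1X_1 + K_2X_2.
Applying p(0)=-2, q(0)=0 gives K_1=-2, K_2=-4.

p(t) = 16e^(2t)sin(2t) - 2e^(2t)cos(2t), q(t) = -10e^(2t)sin(2t)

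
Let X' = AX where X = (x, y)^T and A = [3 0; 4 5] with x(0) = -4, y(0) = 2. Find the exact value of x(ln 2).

A = [[3,0],[4,5]]; eigenvalues λ = 5, 3.
Eigenvectors: (0,1) for λ=5, (-1,2) for λ=3.
From the initial condition, c_1 = -6, c_2 = 4.
x(ln 2) = (-6)(2^5)(0) + (4)(2^3)(-1) = -32.

-32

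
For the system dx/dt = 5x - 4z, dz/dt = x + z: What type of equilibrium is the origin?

unstable improper node

A = [[5,-4],[1,1]]; det(A-λI) = λ^2 - 6λ + 9.
repeated λ = 3 with a single eigenvector.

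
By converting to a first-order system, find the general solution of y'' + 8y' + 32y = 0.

y(t) = C_1e^(-4t)cos(4t) + C_2e^(-4t)sin(4t)

Let x_1 = y, x_2 = y'. Then x_1' = x_2 and x_2' = -32x_1 - 8x_2.
A = [[0,1],[-32,-8]]; det(A-λI) = λ^2 + 8λ + 32.
Eigenvalues λ = -4 ± 4i.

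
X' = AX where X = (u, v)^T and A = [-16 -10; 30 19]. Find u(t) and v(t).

Coefficient matrix A = [[-16, -10], [30, 19]].
Characteristic polynomial det(A - λI) = λ^2 - 3λ - 4 = 0.
Eigenvalues λ = 4, -1.
For λ=4: (A-λI) row 1 is [-20, -10], so an eigenvector is (1, -2).
For λ=-1: (A-λI) row 1 is [-15, -10], so an eigenvector is (2, -3).
General solution: c_1e^(4t)(1,-2) + c_2e^(-t)(2,-3).

u(t) = c_1e^(4t) + 2c_2e^(-t), v(t) = -2c_1e^(4t) - 3c_2e^(-t)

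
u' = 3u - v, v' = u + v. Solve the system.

Coefficient matrix A = [[3, -1], [1, 1]].
Characteristic polynomial det(A - λI) = λ^2 - 4λ + 4 = 0.
Single eigenvalue λ = 2 with algebraic multiplicity 2.
Eigenvector v = (1,1); generalized eigenvector w with (A-λI)w=v is (-2,-3).
General solution: e^(2t)[K_1·v + K_2·(t·v + w)].

u(t) = K_1e^(2t) + K_2te^(2t) - 2K_2e^(2t), v(t) = K_1e^(2t) + K_2te^(2t) - 3K_2e^(2t)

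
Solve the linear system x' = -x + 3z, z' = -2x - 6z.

Coefficient matrix A = [[-1, 3], [-2, -6]].
Characteristic polynomial det(A - λI) = λ^2 + 7λ + 12 = 0.
Eigenvalues λ = -4, -3.
For λ=-4: (A-λI) row 1 is [3, 3], so an eigenvector is (1, -1).
For λ=-3: (A-λI) row 1 is [2, 3], so an eigenvector is (3, -2).
General solution: C_1e^(-4t)(1,-1) + C_2e^(-3t)(3,-2).

x(t) = C_1e^(-4t) + 3C_2e^(-3t), z(t) = -C_1e^(-4t) - 2C_2e^(-3t)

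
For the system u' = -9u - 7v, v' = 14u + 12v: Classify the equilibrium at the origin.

saddle

A = [[-9,-7],[14,12]]; det(A-λI) = λ^2 - 3λ - 10.
λ = -2, 5: opposite signs.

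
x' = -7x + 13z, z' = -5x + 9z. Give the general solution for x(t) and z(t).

Coefficient matrix A = [[-7, 13], [-5, 9]].
Characteristic polynomial det(A - λI) = λ^2 - 2λ + 2 = 0.
Eigenvalues λ = 1 ± i (complex conjugate pair).
For λ=1+i: an eigenvector is (-3,-2) - i(-2,-1) = (-3 + 2i, -2 + i).
A real fundamental pair from Re and Im of e^((1+i)t)v: X_1 = e^(t)(cos(t)·(-3,-2) + sin(t)·(-2,-1)), X_2 = e^(t)(sin(t)·(-3,-2) - cos(t)·(-2,-1)).
General solution: c_1X_1 + c_2X_2.

x(t) = -2c_1e^(t)sin(t) - 3c_1e^(t)cos(t) - 3c_2e^(t)sin(t) + 2c_2e^(t)cos(t), z(t) = -c_1e^(t)sin(t) - 2c_1e^(t)cos(t) - 2c_2e^(t)sin(t) + c_2e^(t)cos(t)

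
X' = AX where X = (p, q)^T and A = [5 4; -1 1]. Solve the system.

p(t) = -2K_1e^(3t) - 2K_2te^(3t) - K_2e^(3t), q(t) = K_1e^(3t) + K_2te^(3t)

Coefficient matrix A = [[5, 4], [-1, 1]].
Characteristic polynomial det(A - λI) = λ^2 - 6λ + 9 = 0.
Single eigenvalue λ = 3 with algebraic multiplicity 2.
Eigenvector v = (-2,1); generalized eigenvector w with (A-λI)w=v is (-1,0).
General solution: e^(3t)[K_1·v + K_2·(t·v + w)].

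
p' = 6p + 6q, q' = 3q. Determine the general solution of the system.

p(t) = -2C_1e^(3t) - C_2e^(6t), q(t) = C_1e^(3t)

Coefficient matrix A = [[6, 6], [0, 3]].
Characteristic polynomial det(A - λI) = λ^2 - 9λ + 18 = 0.
Eigenvalues λ = 3, 6.
For λ=3: (A-λI) row 1 is [3, 6], so an eigenvector is (-2, 1).
For λ=6: (A-λI) row 1 is [0, 6], so an eigenvector is (-1, 0).
General solution: C_1e^(3t)(-2,1) + C_2e^(6t)(-1,0).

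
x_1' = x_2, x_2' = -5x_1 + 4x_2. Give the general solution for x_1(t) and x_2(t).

Coefficient matrix A = [[0, 1], [-5, 4]].
Characteristic polynomial det(A - λI) = λ^2 - 4λ + 5 = 0.
Eigenvalues λ = 2 ± i (complex conjugate pair).
For λ=2+i: an eigenvector is (1,2) - i(0,-1) = (1, 2 + i).
A real fundamental pair from Re and Im of e^((2+i)t)v: X_1 = e^(2t)(cos(t)·(1,2) + sin(t)·(0,-1)), X_2 = e^(2t)(sin(t)·(1,2) - cos(t)·(0,-1)).
General solution: C_1X_1 + C_2X_2.

x_1(t) = C_1e^(2t)cos(t) + C_2e^(2t)sin(t), x_2(t) = -C_1e^(2t)sin(t) + 2C_1e^(2t)cos(t) + 2C_2e^(2t)sin(t) + C_2e^(2t)cos(t)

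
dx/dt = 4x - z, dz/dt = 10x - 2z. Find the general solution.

Coefficient matrix A = [[4, -1], [10, -2]].
Characteristic polynomial det(A - λI) = λ^2 - 2λ + 2 = 0.
Eigenvalues λ = 1 ± i (complex conjugate pair).
For λ=1+i: an eigenvector is (1,3) - i(0,1) = (1, 3 - i).
A real fundamental pair from Re and Im of e^((1+i)t)v: X_1 = e^(t)(cos(t)·(1,3) + sin(t)·(0,1)), X_2 = e^(t)(sin(t)·(1,3) - cos(t)·(0,1)).
General solution: K_1X_1 + K_2X_2.

x(t) = K_1e^(t)cos(t) + K_2e^(t)sin(t), z(t) = K_1e^(t)sin(t) + 3K_1e^(t)cos(t) + 3K_2e^(t)sin(t) - K_2e^(t)cos(t)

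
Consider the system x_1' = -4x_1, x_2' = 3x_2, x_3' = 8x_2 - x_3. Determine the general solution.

Coefficient matrix A = [[-4, 0, 0], [0, 3, 0], [0, 8, -1]].
det(A - λI) = 0 gives eigenvalues λ = -4, 3, -1.
For λ=-4: eigenvector (1,0,0).
For λ=3: eigenvector (0,1,2).
For λ=-1: eigenvector (0,0,1).
General solution: c_1e^(-4t)(1,0,0) + c_2e^(3t)(0,1,2) + c_3e^(-t)(0,0,1).

x_1(t) = c_1e^(-4t), x_2(t) = c_2e^(3t), x_3(t) = 2c_2e^(3t) + c_3e^(-t)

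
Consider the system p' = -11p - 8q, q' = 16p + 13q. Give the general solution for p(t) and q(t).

Coefficient matrix A = [[-11, -8], [16, 13]].
Characteristic polynomial det(A - λI) = λ^2 - 2λ - 15 = 0.
Eigenvalues λ = -3, 5.
For λ=-3: (A-λI) row 1 is [-8, -8], so an eigenvector is (-1, 1).
For λ=5: (A-λI) row 1 is [-16, -8], so an eigenvector is (1, -2).
General solution: C_1e^(-3t)(-1,1) + C_2e^(5t)(1,-2).

p(t) = -C_1e^(-3t) + C_2e^(5t), q(t) = C_1e^(-3t) - 2C_2e^(5t)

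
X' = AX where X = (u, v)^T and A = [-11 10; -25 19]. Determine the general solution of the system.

Coefficient matrix A = [[-11, 10], [-25, 19]].
Characteristic polynomial det(A - λI) = λ^2 - 8λ + 41 = 0.
Eigenvalues λ = 4 ± 5i (complex conjugate pair).
For λ=4+5i: an eigenvector is (-1,-2) - i(-1,-1) = (-1 + i, -2 + i).
A real fundamental pair from Re and Im of e^((4+5i)t)v: X_1 = e^(4t)(cos(5t)·(-1,-2) + sin(5t)·(-1,-1)), X_2 = e^(4t)(sin(5t)·(-1,-2) - cos(5t)·(-1,-1)).
General solution: K_1X_1 + K_2X_2.

u(t) = -K_1e^(4t)sin(5t) - K_1e^(4t)cos(5t) - K_2e^(4t)sin(5t) + K_2e^(4t)cos(5t), v(t) = -K_1e^(4t)sin(5t) - 2K_1e^(4t)cos(5t) - 2K_2e^(4t)sin(5t) + K_2e^(4t)cos(5t)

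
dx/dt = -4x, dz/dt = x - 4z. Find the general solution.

Coefficient matrix A = [[-4, 0], [1, -4]].
Characteristic polynomial det(A - λI) = λ^2 + 8λ + 16 = 0.
Single eigenvalue λ = -4 with algebraic multiplicity 2.
Eigenvector v = (0,-1); generalized eigenvector w with (A-λI)w=v is (-1,-3).
General solution: e^(-4t)[K_1·v + K_2·(t·v + w)].

x(t) = -K_2e^(-4t), z(t) = -K_1e^(-4t) - K_2te^(-4t) - 3K_2e^(-4t)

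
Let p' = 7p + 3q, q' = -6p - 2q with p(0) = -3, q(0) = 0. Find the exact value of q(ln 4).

A = [[7,3],[-6,-2]]; eigenvalues λ = 1, 4.
Eigenvectors: (-1,2) for λ=1, (1,-1) for λ=4.
From the initial condition, c_1 = -3, c_2 = -6.
q(ln 4) = (-3)(4^1)(2) + (-6)(4^4)(-1) = 1512.

1512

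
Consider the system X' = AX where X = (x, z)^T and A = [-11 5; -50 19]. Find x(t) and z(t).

x(t) = -C_1e^(4t)cos(5t) - C_2e^(4t)sin(5t), z(t) = C_1e^(4t)sin(5t) - 3C_1e^(4t)cos(5t) - 3C_2e^(4t)sin(5t) - C_2e^(4t)cos(5t)

Coefficient matrix A = [[-11, 5], [-50, 19]].
Characteristic polynomial det(A - λI) = λ^2 - 8λ + 41 = 0.
Eigenvalues λ = 4 ± 5i (complex conjugate pair).
For λ=4+5i: an eigenvector is (-1,-3) - i(0,1) = (-1, -3 - i).
A real fundamental pair from Re and Im of e^((4+5i)t)v: X_1 = e^(4t)(cos(5t)·(-1,-3) + sin(5t)·(0,1)), X_2 = e^(4t)(sin(5t)·(-1,-3) - cos(5t)·(0,1)).
General solution: C_1X_1 + C_2X_2.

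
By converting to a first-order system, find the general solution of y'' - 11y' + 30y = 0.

y(t) = c_1e^(5t) + c_2e^(6t)

Let x_1 = y, x_2 = y'. Then x_1' = x_2 and x_2' = -30x_1 + 11x_2.
A = [[0,1],[-30,11]]; det(A-λI) = λ^2 - 11λ + 30.
Eigenvalues λ = 5, 6 with eigenvectors (1,5), (1,6).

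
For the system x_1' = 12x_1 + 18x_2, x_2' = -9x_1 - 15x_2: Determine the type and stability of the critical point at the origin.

saddle

A = [[12,18],[-9,-15]]; det(A-λI) = λ^2 + 3λ - 18.
λ = -6, 3: opposite signs.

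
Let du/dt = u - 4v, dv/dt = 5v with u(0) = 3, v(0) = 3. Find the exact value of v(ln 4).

A = [[1,-4],[0,5]]; eigenvalues λ = 5, 1.
Eigenvectors: (-1,1) for λ=5, (-1,0) for λ=1.
From the initial condition, c_1 = 3, c_2 = -6.
v(ln 4) = (3)(4^5)(1) + (-6)(4^1)(0) = 3072.

3072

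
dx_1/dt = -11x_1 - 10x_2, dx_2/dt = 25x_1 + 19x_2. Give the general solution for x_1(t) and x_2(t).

x_1(t) = -C_1e^(4t)sin(5t) + C_1e^(4t)cos(5t) + C_2e^(4t)sin(5t) + C_2e^(4t)cos(5t), x_2(t) = 2C_1e^(4t)sin(5t) - C_1e^(4t)cos(5t) - C_2e^(4t)sin(5t) - 2C_2e^(4t)cos(5t)

Coefficient matrix A = [[-11, -10], [25, 19]].
Characteristic polynomial det(A - λI) = λ^2 - 8λ + 41 = 0.
Eigenvalues λ = 4 ± 5i (complex conjugate pair).
For λ=4+5i: an eigenvector is (1,-1) - i(-1,2) = (1 + i, -1 - 2i).
A real fundamental pair from Re and Im of e^((4+5i)t)v: X_1 = e^(4t)(cos(5t)·(1,-1) + sin(5t)·(-1,2)), X_2 = e^(4t)(sin(5t)·(1,-1) - cos(5t)·(-1,2)).
General solution: C_1X_1 + C_2X_2.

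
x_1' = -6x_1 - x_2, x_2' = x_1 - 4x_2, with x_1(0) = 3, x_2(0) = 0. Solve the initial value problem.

Coefficient matrix A = [[-6, -1], [1, -4]].
Characteristic polynomial det(A - λI) = λ^2 + 10λ + 25 = 0.
Single eigenvalue λ = -5 with algebraic multiplicity 2.
Eigenvector v = (-1,1); generalized eigenvector w with (A-λI)w=v is (3,-2).
General solution: e^(-5t)[K_1·v + K_2·(t·v + w)].
Applying x_1(0)=3, x_2(0)=0 gives K_1=6, K_2=3.

x_1(t) = -3te^(-5t) + 3e^(-5t), x_2(t) = 3te^(-5t)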